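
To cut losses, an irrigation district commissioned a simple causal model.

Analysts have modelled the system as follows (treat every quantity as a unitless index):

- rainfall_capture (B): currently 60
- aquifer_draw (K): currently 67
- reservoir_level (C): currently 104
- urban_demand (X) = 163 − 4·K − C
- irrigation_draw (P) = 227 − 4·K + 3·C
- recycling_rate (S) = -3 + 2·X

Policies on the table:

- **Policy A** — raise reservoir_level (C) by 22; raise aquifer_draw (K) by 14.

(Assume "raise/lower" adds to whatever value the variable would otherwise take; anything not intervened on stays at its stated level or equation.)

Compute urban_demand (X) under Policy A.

-287

Policy A (C + 22, K + 14):
  K = 67 + 14 = 81
  C = 104 + 22 = 126
  X = 163 − 4·81 − 126 = -287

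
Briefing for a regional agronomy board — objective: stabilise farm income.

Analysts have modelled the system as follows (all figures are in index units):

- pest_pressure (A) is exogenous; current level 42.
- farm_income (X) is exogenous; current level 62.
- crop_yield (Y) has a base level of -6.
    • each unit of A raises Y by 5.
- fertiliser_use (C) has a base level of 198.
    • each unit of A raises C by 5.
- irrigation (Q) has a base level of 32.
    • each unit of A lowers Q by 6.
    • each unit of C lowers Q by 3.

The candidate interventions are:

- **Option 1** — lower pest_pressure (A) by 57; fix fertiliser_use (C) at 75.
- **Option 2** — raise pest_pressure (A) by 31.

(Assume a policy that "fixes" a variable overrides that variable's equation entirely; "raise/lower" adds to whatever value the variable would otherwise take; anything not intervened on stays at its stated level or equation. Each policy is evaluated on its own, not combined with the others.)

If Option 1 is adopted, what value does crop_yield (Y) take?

-81

Option 1 (A − 57, C := 75):
  A = 42 − 57 = -15
  Y = -6 + 5·(-15) = -81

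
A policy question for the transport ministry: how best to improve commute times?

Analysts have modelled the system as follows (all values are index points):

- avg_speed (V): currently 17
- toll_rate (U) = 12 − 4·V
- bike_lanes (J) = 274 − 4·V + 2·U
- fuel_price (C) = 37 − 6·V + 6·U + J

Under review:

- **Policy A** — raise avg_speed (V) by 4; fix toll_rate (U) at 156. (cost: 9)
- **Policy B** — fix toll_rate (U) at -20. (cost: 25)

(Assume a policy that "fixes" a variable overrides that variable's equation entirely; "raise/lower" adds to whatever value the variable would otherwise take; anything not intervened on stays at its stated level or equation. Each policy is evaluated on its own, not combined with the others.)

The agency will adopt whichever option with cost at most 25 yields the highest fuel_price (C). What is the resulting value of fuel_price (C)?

Policy A (V + 4, U := 156):
  V = 17 + 4 = 21
  U = 156
  J = 274 − 4·21 + 2·156 = 502
  C = 37 − 6·21 + 6·156 + 502 = 1349
Policy B (U := -20):
  V = 17
  U = -20
  J = 274 − 4·17 + 2·(-20) = 166
  C = 37 − 6·17 + 6·(-20) + 166 = -19
Comparing — Policy A: C=1349, Policy B: C=-19. Highest is 1349 (Policy A).

1349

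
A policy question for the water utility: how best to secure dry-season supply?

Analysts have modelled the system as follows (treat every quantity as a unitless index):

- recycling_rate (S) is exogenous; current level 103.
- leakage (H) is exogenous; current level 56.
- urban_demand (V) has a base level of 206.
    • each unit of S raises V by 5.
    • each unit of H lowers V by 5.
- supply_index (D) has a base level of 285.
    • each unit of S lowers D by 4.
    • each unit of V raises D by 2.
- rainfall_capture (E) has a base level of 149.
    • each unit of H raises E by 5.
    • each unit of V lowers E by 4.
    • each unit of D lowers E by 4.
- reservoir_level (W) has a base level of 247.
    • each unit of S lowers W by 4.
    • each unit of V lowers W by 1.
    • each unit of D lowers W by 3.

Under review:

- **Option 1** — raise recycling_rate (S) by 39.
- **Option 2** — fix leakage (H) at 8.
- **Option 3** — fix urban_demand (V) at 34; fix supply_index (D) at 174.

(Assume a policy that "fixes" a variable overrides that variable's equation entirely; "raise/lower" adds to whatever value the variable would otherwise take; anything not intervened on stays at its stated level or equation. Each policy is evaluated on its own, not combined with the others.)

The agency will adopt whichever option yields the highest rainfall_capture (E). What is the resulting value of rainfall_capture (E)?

-403

Option 1 (S + 39):
  S = 103 + 39 = 142
  H = 56
  V = 206 + 5·142 − 5·56 = 636
  D = 285 − 4·142 + 2·636 = 989
  E = 149 + 5·56 − 4·636 − 4·989 = -6071
Option 2 (H := 8):
  S = 103
  H = 8
  V = 206 + 5·103 − 5·8 = 681
  D = 285 − 4·103 + 2·681 = 1235
  E = 149 + 5·8 − 4·681 − 4·1235 = -7475
Option 3 (V := 34, D := 174):
  S = 103
  H = 56
  V = 34
  D = 174
  E = 149 + 5·56 − 4·34 − 4·174 = -403
Comparing — Option 1: E=-6071, Option 2: E=-7475, Option 3: E=-403. Highest is -403 (Option 3).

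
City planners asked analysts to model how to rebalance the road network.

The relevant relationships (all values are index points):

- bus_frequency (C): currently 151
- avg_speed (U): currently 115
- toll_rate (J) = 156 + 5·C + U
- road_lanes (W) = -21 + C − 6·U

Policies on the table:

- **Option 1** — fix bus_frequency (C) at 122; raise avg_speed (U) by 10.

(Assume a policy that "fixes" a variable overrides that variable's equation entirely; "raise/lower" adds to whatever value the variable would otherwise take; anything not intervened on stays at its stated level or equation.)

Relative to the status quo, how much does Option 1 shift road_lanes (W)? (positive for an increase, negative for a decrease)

Baseline:
  C = 151
  U = 115
  W = -21 + 151 − 6·115 = -560
Option 1 (C := 122, U + 10):
  C = 122
  U = 115 + 10 = 125
  W = -21 + 122 − 6·125 = -649
Change in W: -649 − (-560) = -89

-89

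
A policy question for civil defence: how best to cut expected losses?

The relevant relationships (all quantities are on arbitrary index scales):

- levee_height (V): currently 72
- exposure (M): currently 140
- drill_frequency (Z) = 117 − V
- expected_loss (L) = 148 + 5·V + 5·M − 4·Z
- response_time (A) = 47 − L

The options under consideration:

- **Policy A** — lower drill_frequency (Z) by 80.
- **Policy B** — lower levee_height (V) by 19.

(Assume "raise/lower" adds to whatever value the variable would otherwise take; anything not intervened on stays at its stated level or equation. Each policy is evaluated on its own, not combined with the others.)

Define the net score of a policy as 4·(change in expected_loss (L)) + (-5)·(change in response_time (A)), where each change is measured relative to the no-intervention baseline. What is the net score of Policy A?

2880

Baseline:
  V = 72
  M = 140
  Z = 117 − 72 = 45
  L = 148 + 5·72 + 5·140 − 4·45 = 1028
  A = 47 − 1028 = -981
Policy A (Z − 80):
  V = 72
  M = 140
  Z = 117 − 72 (−80 from intervention) = -35
  L = 148 + 5·72 + 5·140 − 4·(-35) = 1348
  A = 47 − 1348 = -1301
ΔL = 1348 − 1028 = 320; ΔA = -1301 − (-981) = -320
Score = 4·320 + (-5)·(-320) = 2880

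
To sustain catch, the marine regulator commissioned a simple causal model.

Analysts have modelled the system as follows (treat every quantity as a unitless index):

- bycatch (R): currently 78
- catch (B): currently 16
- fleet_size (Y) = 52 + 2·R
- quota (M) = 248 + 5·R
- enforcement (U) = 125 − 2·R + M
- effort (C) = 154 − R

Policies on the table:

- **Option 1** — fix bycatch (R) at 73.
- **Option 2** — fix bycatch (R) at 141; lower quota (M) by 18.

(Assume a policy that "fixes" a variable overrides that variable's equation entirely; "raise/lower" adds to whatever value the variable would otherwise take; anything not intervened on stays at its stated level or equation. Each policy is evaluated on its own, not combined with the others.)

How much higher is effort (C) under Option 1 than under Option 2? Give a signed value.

68

Option 1 (R := 73):
  R = 73
  C = 154 − 73 = 81
Option 2 (R := 141, M − 18):
  R = 141
  C = 154 − 141 = 13
C: 81 − 13 = 68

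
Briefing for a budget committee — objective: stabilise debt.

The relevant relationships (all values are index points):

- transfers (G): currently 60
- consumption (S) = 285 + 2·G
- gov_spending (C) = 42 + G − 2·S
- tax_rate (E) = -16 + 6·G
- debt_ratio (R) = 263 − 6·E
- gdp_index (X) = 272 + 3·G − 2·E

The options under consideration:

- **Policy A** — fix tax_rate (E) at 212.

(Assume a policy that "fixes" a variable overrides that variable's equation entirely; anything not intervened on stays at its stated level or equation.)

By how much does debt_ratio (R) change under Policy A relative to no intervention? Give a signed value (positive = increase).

792

Baseline:
  G = 60
  E = -16 + 6·60 = 344
  R = 263 − 6·344 = -1801
Policy A (E := 212):
  G = 60
  E = 212
  R = 263 − 6·212 = -1009
Change in R: -1009 − (-1801) = 792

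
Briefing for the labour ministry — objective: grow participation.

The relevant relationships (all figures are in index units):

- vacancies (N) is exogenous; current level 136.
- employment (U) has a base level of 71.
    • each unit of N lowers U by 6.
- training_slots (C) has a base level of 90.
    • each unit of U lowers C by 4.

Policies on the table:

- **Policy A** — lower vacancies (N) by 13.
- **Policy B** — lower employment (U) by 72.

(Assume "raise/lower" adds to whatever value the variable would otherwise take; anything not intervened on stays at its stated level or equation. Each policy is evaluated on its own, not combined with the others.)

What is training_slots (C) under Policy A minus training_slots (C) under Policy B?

Policy A (N − 13):
  N = 136 − 13 = 123
  U = 71 − 6·123 = -667
  C = 90 − 4·(-667) = 2758
Policy B (U − 72):
  N = 136
  U = 71 − 6·136 (−72 from intervention) = -817
  C = 90 − 4·(-817) = 3358
C: 2758 − 3358 = -600

-600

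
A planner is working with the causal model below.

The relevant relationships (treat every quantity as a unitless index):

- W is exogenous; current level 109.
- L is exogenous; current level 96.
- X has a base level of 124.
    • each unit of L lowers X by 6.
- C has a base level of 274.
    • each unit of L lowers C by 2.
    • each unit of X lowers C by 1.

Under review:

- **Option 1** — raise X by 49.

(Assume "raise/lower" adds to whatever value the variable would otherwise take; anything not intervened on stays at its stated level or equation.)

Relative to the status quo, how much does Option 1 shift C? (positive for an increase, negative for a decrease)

-49

Baseline:
  L = 96
  X = 124 − 6·96 = -452
  C = 274 − 2·96 − (-452) = 534
Option 1 (X + 49):
  L = 96
  X = 124 − 6·96 (+49 from intervention) = -403
  C = 274 − 2·96 − (-403) = 485
Change in C: 485 − 534 = -49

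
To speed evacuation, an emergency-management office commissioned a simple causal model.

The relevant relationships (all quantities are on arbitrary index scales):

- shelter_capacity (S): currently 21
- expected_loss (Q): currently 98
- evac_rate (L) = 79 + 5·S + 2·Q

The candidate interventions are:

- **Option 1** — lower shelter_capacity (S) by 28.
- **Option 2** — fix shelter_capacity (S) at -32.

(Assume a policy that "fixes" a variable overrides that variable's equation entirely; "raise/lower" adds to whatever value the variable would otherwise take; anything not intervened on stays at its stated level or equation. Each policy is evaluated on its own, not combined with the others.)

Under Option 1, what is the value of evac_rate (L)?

240

Option 1 (S − 28):
  S = 21 − 28 = -7
  Q = 98
  L = 79 + 5·(-7) + 2·98 = 240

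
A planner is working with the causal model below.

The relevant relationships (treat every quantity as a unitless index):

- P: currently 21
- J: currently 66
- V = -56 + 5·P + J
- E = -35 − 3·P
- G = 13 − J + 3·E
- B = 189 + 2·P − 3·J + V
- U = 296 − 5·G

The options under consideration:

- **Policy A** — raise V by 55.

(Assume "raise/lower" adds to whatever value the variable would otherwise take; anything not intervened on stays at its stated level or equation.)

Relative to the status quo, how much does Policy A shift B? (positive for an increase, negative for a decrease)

55

Baseline:
  P = 21
  J = 66
  V = -56 + 5·21 + 66 = 115
  B = 189 + 2·21 − 3·66 + 115 = 148
Policy A (V + 55):
  P = 21
  J = 66
  V = -56 + 5·21 + 66 (+55 from intervention) = 170
  B = 189 + 2·21 − 3·66 + 170 = 203
Change in B: 203 − 148 = 55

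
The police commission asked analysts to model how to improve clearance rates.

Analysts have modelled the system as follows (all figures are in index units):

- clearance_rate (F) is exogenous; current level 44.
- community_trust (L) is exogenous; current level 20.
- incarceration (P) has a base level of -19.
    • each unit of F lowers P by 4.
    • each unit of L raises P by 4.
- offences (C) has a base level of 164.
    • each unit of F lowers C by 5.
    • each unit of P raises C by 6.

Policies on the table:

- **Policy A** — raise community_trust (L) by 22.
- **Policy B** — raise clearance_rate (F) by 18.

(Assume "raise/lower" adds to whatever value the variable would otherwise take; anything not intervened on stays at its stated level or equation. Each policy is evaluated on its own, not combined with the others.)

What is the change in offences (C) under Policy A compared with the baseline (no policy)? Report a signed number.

528

Baseline:
  F = 44
  L = 20
  P = -19 − 4·44 + 4·20 = -115
  C = 164 − 5·44 + 6·(-115) = -746
Policy A (L + 22):
  F = 44
  L = 20 + 22 = 42
  P = -19 − 4·44 + 4·42 = -27
  C = 164 − 5·44 + 6·(-27) = -218
Change in C: -218 − (-746) = 528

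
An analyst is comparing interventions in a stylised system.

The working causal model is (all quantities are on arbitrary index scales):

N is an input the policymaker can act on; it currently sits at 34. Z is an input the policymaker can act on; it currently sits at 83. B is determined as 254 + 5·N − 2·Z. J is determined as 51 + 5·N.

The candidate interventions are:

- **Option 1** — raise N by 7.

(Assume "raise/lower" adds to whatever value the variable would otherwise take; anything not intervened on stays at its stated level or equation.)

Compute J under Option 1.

256

Option 1 (N + 7):
  N = 34 + 7 = 41
  J = 51 + 5·41 = 256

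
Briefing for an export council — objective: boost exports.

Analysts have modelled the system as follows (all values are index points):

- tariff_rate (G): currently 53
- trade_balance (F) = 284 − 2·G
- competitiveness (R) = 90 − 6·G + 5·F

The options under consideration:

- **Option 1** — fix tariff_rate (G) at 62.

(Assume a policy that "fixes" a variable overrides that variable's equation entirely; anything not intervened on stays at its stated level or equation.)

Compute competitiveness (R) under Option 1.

518

Option 1 (G := 62):
  G = 62
  F = 284 − 2·62 = 160
  R = 90 − 6·62 + 5·160 = 518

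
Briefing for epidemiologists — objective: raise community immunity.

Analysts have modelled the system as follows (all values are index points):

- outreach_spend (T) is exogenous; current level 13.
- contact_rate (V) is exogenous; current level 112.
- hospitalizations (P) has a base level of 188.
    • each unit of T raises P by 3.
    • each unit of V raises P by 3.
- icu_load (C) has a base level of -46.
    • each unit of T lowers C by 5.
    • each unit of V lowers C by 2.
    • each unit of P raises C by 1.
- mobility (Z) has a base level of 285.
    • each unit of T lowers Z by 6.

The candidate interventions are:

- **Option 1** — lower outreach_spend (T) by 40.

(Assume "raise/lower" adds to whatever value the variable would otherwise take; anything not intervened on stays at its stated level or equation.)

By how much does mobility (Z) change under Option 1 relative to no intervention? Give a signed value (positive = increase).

240

Baseline:
  T = 13
  Z = 285 − 6·13 = 207
Option 1 (T − 40):
  T = 13 − 40 = -27
  Z = 285 − 6·(-27) = 447
Change in Z: 447 − 207 = 240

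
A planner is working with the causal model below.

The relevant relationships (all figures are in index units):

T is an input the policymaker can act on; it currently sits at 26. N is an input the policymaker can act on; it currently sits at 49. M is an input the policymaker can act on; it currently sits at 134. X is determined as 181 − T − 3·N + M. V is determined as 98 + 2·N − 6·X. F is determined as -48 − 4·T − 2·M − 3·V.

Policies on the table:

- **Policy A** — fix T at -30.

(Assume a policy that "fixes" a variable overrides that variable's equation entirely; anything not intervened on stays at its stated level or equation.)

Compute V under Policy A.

Policy A (T := -30):
  T = -30
  N = 49
  M = 134
  X = 181 − (-30) − 3·49 + 134 = 198
  V = 98 + 2·49 − 6·198 = -992

-992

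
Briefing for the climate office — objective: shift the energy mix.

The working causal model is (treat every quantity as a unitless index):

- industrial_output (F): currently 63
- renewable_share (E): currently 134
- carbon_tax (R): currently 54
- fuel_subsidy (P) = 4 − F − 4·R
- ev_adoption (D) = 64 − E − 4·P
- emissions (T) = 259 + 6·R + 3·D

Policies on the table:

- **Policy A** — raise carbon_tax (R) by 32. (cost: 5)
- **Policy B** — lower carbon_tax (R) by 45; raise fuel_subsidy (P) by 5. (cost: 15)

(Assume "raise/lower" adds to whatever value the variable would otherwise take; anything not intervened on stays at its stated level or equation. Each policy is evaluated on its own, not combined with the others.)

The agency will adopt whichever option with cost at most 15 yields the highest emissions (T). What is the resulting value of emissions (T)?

Policy A (R + 32):
  F = 63
  E = 134
  R = 54 + 32 = 86
  P = 4 − 63 − 4·86 = -403
  D = 64 − 134 − 4·(-403) = 1542
  T = 259 + 6·86 + 3·1542 = 5401
Policy B (R − 45, P + 5):
  F = 63
  E = 134
  R = 54 − 45 = 9
  P = 4 − 63 − 4·9 (+5 from intervention) = -90
  D = 64 − 134 − 4·(-90) = 290
  T = 259 + 6·9 + 3·290 = 1183
Comparing — Policy A: T=5401, Policy B: T=1183. Highest is 5401 (Policy A).

5401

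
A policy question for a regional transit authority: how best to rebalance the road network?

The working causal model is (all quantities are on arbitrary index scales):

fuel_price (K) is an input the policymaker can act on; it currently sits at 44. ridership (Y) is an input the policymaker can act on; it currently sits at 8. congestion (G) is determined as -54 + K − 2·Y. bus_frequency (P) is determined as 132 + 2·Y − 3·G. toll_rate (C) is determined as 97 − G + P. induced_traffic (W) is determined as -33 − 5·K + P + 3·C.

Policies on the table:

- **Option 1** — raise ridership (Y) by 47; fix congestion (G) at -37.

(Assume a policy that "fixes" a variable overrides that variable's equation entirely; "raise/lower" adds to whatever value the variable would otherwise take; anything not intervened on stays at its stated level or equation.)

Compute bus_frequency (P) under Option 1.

Option 1 (Y + 47, G := -37):
  K = 44
  Y = 8 + 47 = 55
  G = -37
  P = 132 + 2·55 − 3·(-37) = 353

353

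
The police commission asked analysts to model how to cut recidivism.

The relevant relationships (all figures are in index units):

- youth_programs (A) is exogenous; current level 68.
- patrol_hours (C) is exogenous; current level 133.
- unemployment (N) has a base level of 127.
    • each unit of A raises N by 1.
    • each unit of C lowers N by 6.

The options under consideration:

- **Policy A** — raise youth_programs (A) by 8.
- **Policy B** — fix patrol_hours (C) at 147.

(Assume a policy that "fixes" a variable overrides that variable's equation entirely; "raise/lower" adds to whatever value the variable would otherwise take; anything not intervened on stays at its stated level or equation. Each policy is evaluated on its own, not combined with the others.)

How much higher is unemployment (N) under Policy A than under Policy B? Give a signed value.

92

Policy A (A + 8):
  A = 68 + 8 = 76
  C = 133
  N = 127 + 76 − 6·133 = -595
Policy B (C := 147):
  A = 68
  C = 147
  N = 127 + 68 − 6·147 = -687
N: -595 − (-687) = 92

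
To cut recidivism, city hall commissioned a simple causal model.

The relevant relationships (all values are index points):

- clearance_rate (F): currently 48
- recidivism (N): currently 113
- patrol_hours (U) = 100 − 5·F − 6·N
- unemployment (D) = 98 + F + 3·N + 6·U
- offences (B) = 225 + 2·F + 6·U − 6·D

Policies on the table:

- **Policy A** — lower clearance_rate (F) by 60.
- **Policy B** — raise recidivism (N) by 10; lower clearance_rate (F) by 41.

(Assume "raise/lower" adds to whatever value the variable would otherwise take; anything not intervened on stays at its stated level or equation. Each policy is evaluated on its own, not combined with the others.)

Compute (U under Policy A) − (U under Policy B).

Policy A (F − 60):
  F = 48 − 60 = -12
  N = 113
  U = 100 − 5·(-12) − 6·113 = -518
Policy B (N + 10, F − 41):
  F = 48 − 41 = 7
  N = 113 + 10 = 123
  U = 100 − 5·7 − 6·123 = -673
U: -518 − (-673) = 155

155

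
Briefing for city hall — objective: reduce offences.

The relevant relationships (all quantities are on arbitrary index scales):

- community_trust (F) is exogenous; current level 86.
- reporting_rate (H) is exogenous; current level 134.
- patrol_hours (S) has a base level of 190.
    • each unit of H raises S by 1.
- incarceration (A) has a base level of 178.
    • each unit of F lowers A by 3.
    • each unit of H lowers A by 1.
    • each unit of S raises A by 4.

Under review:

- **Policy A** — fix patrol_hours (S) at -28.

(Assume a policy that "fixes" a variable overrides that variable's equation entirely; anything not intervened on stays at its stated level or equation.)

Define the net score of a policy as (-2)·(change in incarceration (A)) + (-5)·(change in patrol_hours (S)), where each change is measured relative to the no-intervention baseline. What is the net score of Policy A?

Baseline:
  F = 86
  H = 134
  S = 190 + 134 = 324
  A = 178 − 3·86 − 134 + 4·324 = 1082
Policy A (S := -28):
  F = 86
  H = 134
  S = -28
  A = 178 − 3·86 − 134 + 4·(-28) = -326
ΔA = -326 − 1082 = -1408; ΔS = -28 − 324 = -352
Score = (-2)·(-1408) + (-5)·(-352) = 4576

4576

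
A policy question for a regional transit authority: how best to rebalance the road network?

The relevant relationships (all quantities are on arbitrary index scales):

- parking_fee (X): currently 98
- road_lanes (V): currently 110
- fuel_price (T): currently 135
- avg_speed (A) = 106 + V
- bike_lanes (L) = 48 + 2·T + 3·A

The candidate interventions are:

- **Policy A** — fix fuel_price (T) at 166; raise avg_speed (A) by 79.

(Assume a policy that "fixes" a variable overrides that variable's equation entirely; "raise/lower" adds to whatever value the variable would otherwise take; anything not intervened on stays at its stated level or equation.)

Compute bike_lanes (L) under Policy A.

1265

Policy A (T := 166, A + 79):
  V = 110
  T = 166
  A = 106 + 110 (+79 from intervention) = 295
  L = 48 + 2·166 + 3·295 = 1265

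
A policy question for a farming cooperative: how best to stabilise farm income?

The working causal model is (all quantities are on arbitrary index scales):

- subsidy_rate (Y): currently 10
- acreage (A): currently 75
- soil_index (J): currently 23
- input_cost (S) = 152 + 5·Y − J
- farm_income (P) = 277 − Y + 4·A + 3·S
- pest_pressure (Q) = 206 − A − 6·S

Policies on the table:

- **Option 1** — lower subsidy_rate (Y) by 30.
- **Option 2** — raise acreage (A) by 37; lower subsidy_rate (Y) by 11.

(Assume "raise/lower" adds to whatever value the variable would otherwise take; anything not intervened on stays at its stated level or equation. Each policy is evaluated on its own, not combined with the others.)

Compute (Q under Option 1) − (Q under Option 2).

Option 1 (Y − 30):
  Y = 10 − 30 = -20
  A = 75
  J = 23
  S = 152 + 5·(-20) − 23 = 29
  Q = 206 − 75 − 6·29 = -43
Option 2 (A + 37, Y − 11):
  Y = 10 − 11 = -1
  A = 75 + 37 = 112
  J = 23
  S = 152 + 5·(-1) − 23 = 124
  Q = 206 − 112 − 6·124 = -650
Q: -43 − (-650) = 607

607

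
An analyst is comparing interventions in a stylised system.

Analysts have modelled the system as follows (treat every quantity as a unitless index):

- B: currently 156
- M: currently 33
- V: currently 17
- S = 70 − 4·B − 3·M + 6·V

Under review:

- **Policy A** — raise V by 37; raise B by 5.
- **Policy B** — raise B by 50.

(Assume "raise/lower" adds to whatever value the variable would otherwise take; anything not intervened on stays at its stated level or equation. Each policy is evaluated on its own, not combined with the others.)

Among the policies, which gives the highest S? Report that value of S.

-349

Policy A (V + 37, B + 5):
  B = 156 + 5 = 161
  M = 33
  V = 17 + 37 = 54
  S = 70 − 4·161 − 3·33 + 6·54 = -349
Policy B (B + 50):
  B = 156 + 50 = 206
  M = 33
  V = 17
  S = 70 − 4·206 − 3·33 + 6·17 = -751
Comparing — Policy A: S=-349, Policy B: S=-751. Highest is -349 (Policy A).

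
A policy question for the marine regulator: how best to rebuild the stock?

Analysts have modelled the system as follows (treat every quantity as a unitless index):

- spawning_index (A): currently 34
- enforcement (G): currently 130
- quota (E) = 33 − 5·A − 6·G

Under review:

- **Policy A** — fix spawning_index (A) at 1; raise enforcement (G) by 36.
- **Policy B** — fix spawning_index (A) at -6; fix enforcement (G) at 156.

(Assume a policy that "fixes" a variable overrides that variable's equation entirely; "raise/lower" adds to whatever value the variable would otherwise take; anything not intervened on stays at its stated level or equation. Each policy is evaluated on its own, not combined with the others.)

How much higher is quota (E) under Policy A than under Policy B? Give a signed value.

Policy A (A := 1, G + 36):
  A = 1
  G = 130 + 36 = 166
  E = 33 − 5·1 − 6·166 = -968
Policy B (A := -6, G := 156):
  A = -6
  G = 156
  E = 33 − 5·(-6) − 6·156 = -873
E: -968 − (-873) = -95

-95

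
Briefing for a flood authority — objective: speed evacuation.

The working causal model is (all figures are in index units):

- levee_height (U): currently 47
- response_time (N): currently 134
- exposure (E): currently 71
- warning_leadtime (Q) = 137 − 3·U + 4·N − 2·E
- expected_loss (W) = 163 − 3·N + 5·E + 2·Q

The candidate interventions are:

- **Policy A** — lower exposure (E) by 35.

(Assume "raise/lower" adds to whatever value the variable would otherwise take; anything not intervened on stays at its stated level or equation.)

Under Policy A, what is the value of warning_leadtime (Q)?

Policy A (E − 35):
  U = 47
  N = 134
  E = 71 − 35 = 36
  Q = 137 − 3·47 + 4·134 − 2·36 = 460

460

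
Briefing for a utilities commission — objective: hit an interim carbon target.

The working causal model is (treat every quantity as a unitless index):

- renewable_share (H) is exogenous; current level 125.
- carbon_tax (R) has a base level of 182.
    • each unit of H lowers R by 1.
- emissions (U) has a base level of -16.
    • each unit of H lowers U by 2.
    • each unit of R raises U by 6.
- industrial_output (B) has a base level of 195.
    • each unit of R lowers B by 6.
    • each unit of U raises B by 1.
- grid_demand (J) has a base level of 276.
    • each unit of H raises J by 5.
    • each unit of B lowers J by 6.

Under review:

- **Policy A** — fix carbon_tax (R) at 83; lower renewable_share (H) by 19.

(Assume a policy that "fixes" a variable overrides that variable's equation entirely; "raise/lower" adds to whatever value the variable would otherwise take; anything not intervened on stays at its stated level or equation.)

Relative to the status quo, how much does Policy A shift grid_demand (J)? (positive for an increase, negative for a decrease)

-323

Baseline:
  H = 125
  R = 182 − 125 = 57
  U = -16 − 2·125 + 6·57 = 76
  B = 195 − 6·57 + 76 = -71
  J = 276 + 5·125 − 6·(-71) = 1327
Policy A (R := 83, H − 19):
  H = 125 − 19 = 106
  R = 83
  U = -16 − 2·106 + 6·83 = 270
  B = 195 − 6·83 + 270 = -33
  J = 276 + 5·106 − 6·(-33) = 1004
Change in J: 1004 − 1327 = -323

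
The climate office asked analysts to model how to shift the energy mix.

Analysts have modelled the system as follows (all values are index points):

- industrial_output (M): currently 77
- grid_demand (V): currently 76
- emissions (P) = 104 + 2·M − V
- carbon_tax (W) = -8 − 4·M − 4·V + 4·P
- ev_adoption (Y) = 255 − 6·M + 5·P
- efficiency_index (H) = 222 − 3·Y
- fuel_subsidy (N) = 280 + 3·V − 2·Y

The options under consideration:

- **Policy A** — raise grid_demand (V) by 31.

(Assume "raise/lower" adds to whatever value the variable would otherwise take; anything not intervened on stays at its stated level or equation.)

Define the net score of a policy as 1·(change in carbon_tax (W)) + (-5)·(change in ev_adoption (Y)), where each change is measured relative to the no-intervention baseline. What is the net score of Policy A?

527

Baseline:
  M = 77
  V = 76
  P = 104 + 2·77 − 76 = 182
  W = -8 − 4·77 − 4·76 + 4·182 = 108
  Y = 255 − 6·77 + 5·182 = 703
Policy A (V + 31):
  M = 77
  V = 76 + 31 = 107
  P = 104 + 2·77 − 107 = 151
  W = -8 − 4·77 − 4·107 + 4·151 = -140
  Y = 255 − 6·77 + 5·151 = 548
ΔW = -140 − 108 = -248; ΔY = 548 − 703 = -155
Score = 1·(-248) + (-5)·(-155) = 527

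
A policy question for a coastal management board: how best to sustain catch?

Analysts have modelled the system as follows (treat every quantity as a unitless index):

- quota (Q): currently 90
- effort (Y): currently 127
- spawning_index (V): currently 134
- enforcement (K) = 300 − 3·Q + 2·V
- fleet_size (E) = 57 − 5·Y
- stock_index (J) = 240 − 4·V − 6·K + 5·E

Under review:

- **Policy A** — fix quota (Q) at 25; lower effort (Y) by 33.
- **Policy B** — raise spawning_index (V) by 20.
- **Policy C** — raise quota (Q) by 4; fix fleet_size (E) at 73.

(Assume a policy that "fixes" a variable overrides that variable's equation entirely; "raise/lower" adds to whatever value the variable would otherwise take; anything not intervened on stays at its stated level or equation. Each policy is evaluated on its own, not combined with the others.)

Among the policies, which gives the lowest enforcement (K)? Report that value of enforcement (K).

286

Policy A (Q := 25, Y − 33):
  Q = 25
  V = 134
  K = 300 − 3·25 + 2·134 = 493
Policy B (V + 20):
  Q = 90
  V = 134 + 20 = 154
  K = 300 − 3·90 + 2·154 = 338
Policy C (Q + 4, E := 73):
  Q = 90 + 4 = 94
  V = 134
  K = 300 − 3·94 + 2·134 = 286
Comparing — Policy A: K=493, Policy B: K=338, Policy C: K=286. Lowest is 286 (Policy C).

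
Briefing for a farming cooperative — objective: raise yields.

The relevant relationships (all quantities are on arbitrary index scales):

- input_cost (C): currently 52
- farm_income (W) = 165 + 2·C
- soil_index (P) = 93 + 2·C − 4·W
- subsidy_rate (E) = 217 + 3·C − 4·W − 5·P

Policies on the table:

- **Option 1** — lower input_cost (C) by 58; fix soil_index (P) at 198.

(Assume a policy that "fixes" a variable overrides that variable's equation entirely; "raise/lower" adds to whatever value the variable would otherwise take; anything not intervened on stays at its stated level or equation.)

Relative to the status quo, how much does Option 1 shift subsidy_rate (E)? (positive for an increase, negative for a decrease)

Baseline:
  C = 52
  W = 165 + 2·52 = 269
  P = 93 + 2·52 − 4·269 = -879
  E = 217 + 3·52 − 4·269 − 5·(-879) = 3692
Option 1 (C − 58, P := 198):
  C = 52 − 58 = -6
  W = 165 + 2·(-6) = 153
  P = 198
  E = 217 + 3·(-6) − 4·153 − 5·198 = -1403
Change in E: -1403 − 3692 = -5095

-5095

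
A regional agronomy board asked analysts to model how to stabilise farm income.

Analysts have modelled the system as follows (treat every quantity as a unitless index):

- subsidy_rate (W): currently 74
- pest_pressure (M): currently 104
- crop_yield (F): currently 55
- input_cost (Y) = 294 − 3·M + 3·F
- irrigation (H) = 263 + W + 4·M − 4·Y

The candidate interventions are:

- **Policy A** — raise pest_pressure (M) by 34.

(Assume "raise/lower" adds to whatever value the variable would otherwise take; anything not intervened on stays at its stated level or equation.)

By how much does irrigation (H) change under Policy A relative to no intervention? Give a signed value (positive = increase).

Baseline:
  W = 74
  M = 104
  F = 55
  Y = 294 − 3·104 + 3·55 = 147
  H = 263 + 74 + 4·104 − 4·147 = 165
Policy A (M + 34):
  W = 74
  M = 104 + 34 = 138
  F = 55
  Y = 294 − 3·138 + 3·55 = 45
  H = 263 + 74 + 4·138 − 4·45 = 709
Change in H: 709 − 165 = 544

544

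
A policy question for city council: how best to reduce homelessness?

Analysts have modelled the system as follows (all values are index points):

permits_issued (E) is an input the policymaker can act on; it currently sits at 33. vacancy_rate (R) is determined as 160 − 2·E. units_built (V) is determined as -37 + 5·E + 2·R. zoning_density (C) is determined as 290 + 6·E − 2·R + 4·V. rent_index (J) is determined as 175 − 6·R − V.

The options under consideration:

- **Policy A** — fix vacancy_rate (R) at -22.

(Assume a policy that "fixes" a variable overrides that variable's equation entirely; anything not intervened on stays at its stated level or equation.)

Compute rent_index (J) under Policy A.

Policy A (R := -22):
  E = 33
  R = -22
  V = -37 + 5·33 + 2·(-22) = 84
  J = 175 − 6·(-22) − 84 = 223

223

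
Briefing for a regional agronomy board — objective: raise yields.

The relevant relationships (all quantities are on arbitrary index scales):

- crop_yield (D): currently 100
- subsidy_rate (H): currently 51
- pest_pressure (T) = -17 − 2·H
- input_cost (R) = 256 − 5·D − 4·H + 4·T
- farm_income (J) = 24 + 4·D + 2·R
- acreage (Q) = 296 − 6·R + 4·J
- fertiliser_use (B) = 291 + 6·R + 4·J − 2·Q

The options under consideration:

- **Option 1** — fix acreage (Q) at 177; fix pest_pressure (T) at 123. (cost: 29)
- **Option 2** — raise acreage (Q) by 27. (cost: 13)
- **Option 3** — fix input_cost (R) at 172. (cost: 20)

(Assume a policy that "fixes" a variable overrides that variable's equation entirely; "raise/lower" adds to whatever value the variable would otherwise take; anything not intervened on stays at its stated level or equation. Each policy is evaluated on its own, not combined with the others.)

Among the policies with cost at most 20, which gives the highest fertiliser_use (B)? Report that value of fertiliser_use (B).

Option 2 (Q + 27):
  D = 100
  H = 51
  T = -17 − 2·51 = -119
  R = 256 − 5·100 − 4·51 + 4·(-119) = -924
  J = 24 + 4·100 + 2·(-924) = -1424
  Q = 296 − 6·(-924) + 4·(-1424) (+27 from intervention) = 171
  B = 291 + 6·(-924) + 4·(-1424) − 2·171 = -11291
Option 3 (R := 172):
  D = 100
  H = 51
  T = -17 − 2·51 = -119
  R = 172
  J = 24 + 4·100 + 2·172 = 768
  Q = 296 − 6·172 + 4·768 = 2336
  B = 291 + 6·172 + 4·768 − 2·2336 = -277
Comparing — Option 2: B=-11291, Option 3: B=-277. Highest is -277 (Option 3).

-277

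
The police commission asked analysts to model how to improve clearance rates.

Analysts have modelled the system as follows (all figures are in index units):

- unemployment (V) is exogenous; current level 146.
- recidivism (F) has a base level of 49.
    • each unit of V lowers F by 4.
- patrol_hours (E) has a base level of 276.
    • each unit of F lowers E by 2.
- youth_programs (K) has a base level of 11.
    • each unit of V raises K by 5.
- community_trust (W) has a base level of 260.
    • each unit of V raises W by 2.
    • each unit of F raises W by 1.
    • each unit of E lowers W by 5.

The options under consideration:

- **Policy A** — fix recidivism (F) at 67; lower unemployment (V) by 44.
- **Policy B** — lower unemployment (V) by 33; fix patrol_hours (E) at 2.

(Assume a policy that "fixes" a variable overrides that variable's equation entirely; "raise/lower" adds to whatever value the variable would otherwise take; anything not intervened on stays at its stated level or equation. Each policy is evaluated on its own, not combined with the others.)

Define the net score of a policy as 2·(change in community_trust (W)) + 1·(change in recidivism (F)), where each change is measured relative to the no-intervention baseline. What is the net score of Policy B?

Baseline:
  V = 146
  F = 49 − 4·146 = -535
  E = 276 − 2·(-535) = 1346
  W = 260 + 2·146 + (-535) − 5·1346 = -6713
Policy B (V − 33, E := 2):
  V = 146 − 33 = 113
  F = 49 − 4·113 = -403
  E = 2
  W = 260 + 2·113 + (-403) − 5·2 = 73
ΔW = 73 − (-6713) = 6786; ΔF = -403 − (-535) = 132
Score = 2·6786 + 1·132 = 13704

13704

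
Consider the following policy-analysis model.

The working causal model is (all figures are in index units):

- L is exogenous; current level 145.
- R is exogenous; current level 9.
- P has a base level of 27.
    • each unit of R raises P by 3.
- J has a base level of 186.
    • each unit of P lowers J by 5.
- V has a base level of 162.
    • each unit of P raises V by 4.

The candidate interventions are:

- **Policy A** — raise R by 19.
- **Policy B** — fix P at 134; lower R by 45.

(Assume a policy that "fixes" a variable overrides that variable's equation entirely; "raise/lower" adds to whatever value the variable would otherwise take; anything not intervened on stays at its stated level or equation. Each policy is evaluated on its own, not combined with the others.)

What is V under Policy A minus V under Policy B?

Policy A (R + 19):
  R = 9 + 19 = 28
  P = 27 + 3·28 = 111
  V = 162 + 4·111 = 606
Policy B (P := 134, R − 45):
  R = 9 − 45 = -36
  P = 134
  V = 162 + 4·134 = 698
V: 606 − 698 = -92

-92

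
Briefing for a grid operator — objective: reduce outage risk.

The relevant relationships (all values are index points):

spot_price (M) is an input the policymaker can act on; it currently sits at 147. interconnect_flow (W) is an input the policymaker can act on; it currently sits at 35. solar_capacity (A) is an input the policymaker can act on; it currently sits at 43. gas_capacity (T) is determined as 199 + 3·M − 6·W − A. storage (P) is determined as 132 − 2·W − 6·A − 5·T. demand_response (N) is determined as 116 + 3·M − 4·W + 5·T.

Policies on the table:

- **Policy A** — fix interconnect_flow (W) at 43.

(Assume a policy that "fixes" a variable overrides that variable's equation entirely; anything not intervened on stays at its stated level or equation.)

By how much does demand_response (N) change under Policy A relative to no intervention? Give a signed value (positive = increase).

-272

Baseline:
  M = 147
  W = 35
  A = 43
  T = 199 + 3·147 − 6·35 − 43 = 387
  N = 116 + 3·147 − 4·35 + 5·387 = 2352
Policy A (W := 43):
  M = 147
  W = 43
  A = 43
  T = 199 + 3·147 − 6·43 − 43 = 339
  N = 116 + 3·147 − 4·43 + 5·339 = 2080
Change in N: 2080 − 2352 = -272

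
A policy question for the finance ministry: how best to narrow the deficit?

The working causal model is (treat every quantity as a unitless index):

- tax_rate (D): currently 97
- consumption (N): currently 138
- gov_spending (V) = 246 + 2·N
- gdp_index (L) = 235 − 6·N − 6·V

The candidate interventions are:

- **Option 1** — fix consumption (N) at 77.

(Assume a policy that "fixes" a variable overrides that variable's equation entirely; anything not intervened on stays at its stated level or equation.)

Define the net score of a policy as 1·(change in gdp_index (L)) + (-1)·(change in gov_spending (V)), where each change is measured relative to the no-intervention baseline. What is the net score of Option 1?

Baseline:
  N = 138
  V = 246 + 2·138 = 522
  L = 235 − 6·138 − 6·522 = -3725
Option 1 (N := 77):
  N = 77
  V = 246 + 2·77 = 400
  L = 235 − 6·77 − 6·400 = -2627
ΔL = -2627 − (-3725) = 1098; ΔV = 400 − 522 = -122
Score = 1·1098 + (-1)·(-122) = 1220

1220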